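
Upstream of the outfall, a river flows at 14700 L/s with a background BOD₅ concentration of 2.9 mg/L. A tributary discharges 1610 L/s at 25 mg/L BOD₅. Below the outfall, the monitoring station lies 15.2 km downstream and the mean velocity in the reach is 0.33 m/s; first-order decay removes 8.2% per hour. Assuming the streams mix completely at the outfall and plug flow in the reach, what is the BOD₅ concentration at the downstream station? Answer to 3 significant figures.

Mass balance: C = (14700·2.900 + 1610·25.00) / 16310 = 82880/16310 = 5.082 mg/L.
Travel time t = 15.2·1000 / 0.33 = 46060 s = 12.79 h.
8.2%/h lost → k = −ln(1 − 0.082) = 0.08556 h⁻¹.
Applying C = C₀e^(−kt): 5.082 × 0.3346 = 1.701 mg/L.

1.70 mg/L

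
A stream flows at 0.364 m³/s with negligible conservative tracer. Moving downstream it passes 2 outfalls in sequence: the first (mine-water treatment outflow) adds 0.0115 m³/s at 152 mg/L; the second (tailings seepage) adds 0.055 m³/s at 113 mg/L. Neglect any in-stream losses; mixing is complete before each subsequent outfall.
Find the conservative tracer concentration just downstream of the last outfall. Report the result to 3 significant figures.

18.5 mg/L

After outfall 1: Q = 0.3640 + 0.01150 = 0.3755 m³/s; C = (0.3640·0 + 0.01150·152.0)/0.3755 = 4.655 mg/L.
After outfall 2: Q = 0.3755 + 0.05500 = 0.4305 m³/s; C = (0.3755·4.655 + 0.05500·113.0)/0.4305 = 18.50 mg/L.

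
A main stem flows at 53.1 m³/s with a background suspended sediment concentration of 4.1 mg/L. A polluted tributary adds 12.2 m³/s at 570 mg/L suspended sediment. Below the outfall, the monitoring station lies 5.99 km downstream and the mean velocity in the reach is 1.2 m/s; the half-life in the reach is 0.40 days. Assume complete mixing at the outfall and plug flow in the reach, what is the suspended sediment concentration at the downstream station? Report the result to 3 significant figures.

99.4 mg/L

Mixed concentration C = ΣQC/ΣQ = (53.10·4.100 + 12.20·570.0) / 65.30 = 7172/65.30 = 109.8 mg/L.
Travel time t = 5.99·1000 / 1.2 = 4992 s = 1.387 h.
Half-life 0.40 d → k = ln 2 / 0.40 = 1.733 d⁻¹.
Decay over the reach: 109.8·exp(−kt) = 109.8·0.9047 = 99.36 mg/L.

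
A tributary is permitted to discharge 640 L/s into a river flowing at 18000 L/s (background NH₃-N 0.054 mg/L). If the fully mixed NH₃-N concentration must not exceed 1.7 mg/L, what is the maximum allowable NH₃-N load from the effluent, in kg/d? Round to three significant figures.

Mass balance at the limit: 18000·0.05400 + 640.0·Cₑ = 18640·1.7 → Cₑ = 47.99 mg/L.
640.0 L/s = 0.6400 m³/s. Load = 0.6400 m³/s × 47.99 g/m³ × 86 400 s/d = 2654 kg/d.

2650 kg/d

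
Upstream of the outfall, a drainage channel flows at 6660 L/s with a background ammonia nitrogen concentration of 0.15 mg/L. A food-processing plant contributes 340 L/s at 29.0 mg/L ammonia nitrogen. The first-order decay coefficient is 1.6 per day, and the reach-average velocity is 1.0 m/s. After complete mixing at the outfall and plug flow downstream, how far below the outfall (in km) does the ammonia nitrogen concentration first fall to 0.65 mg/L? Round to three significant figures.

Flow-weighted average: C = (6660·0.1500 + 340.0·29.00) / 7000 = 10860/7000 = 1.551 mg/L.
Set 1.551·exp(−k·t) = 0.65 → t = ln(1.551/0.65)/k = 46970 s = 13.05 h.
Distance = v·t = 1.0·46970 = 46970 m = 46.97 km.

47.0 km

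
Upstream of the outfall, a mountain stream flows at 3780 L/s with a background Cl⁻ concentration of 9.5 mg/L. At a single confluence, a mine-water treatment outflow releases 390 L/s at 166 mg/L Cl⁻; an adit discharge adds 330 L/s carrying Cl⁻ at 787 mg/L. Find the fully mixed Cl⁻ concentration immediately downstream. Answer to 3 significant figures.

80.1 mg/L

Conservation of mass: C = (3780·9.500 + 390.0·166.0 + 330.0·787.0) / 4500 = 360400/4500 = 80.08 mg/L.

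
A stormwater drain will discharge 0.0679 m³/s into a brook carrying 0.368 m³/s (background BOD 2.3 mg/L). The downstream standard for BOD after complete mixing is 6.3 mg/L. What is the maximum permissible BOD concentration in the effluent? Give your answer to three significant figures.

28.0 mg/L

At the limit, (Qr·Cr + Qe·Cₑ)/(Qr + Qe) = 6.3:
Cₑ = (0.4359·6.3 − 0.3680·2.300) / 0.06790 = 27.98 mg/L.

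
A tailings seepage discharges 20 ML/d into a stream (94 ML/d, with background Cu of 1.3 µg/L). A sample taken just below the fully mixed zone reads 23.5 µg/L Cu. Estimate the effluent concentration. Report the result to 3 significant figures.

Mass balance: 94.00·1.300 + 20.00·Cₑ = 114.0·23.50
→ Cₑ = (114.0·23.50 − 94.00·1.300) / 20.00 = 127.8 µg/L.

128 µg/L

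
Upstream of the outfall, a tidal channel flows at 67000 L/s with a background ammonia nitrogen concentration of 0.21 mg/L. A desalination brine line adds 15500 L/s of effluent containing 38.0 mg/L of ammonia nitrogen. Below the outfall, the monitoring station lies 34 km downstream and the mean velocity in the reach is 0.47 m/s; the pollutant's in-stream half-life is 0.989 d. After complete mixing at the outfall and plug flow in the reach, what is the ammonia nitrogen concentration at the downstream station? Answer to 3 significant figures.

4.07 mg/L

Mass balance: C = (67000·0.2100 + 15500·38.00) / 82500 = 603100/82500 = 7.310 mg/L.
Travel time t = 34·1000 / 0.47 = 72340 s = 20.09 h.
Half-life 0.989 d → k = ln 2 / 0.989 = 0.7009 d⁻¹.
Decay over the reach: 7.310·exp(−kt) = 7.310·0.5561 = 4.065 mg/L.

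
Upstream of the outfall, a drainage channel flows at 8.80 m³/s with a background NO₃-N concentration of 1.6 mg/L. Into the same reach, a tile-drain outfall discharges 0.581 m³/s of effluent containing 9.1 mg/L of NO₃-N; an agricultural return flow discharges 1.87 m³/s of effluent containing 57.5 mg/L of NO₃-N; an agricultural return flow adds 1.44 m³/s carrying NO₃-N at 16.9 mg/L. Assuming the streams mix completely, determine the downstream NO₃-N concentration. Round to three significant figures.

Mixed concentration C = ΣQC/ΣQ = (8.800·1.600 + 0.5810·9.100 + 1.870·57.50 + 1.440·16.90) / 12.69 = 151.2/12.69 = 11.92 mg/L.

11.9 mg/L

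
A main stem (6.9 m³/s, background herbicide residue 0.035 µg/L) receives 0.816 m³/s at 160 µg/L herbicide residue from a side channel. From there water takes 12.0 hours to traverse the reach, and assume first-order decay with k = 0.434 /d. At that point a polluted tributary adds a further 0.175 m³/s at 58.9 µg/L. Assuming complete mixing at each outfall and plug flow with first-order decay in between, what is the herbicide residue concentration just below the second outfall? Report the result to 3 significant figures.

Mixed concentration C = ΣQC/ΣQ = (6.900·0.03500 + 0.8160·160.0) / 7.716 = 130.8/7.716 = 16.95 µg/L; combined flow 7.716 m³/s.
Applying C = C₀e^(−kt): 16.95 × 0.8049 = 13.65 µg/L.
Second outfall: C = (7.716·13.65 + 0.1750·58.90)/7.891 = 14.65 µg/L.

14.6 µg/L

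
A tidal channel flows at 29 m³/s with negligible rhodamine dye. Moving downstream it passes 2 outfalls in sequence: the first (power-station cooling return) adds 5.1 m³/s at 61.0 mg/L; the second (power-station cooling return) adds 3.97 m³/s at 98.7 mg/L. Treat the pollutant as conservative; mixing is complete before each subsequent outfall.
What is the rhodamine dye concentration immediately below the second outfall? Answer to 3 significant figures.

Below outfall 1: Q → 34.10 m³/s, C = (29.00·0 + 5.100·61.00)/34.10 = 9.123 mg/L.
Below outfall 2: Q → 38.07 m³/s, C = (34.10·9.123 + 3.970·98.70)/38.07 = 18.46 mg/L.

18.5 mg/L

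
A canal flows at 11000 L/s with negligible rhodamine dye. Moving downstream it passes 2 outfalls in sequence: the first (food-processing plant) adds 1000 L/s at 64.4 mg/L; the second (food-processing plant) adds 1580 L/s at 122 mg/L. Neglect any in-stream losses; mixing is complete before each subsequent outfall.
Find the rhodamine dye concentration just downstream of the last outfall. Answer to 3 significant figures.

Below outfall 1: Q → 12000 L/s, C = (11000·0 + 1000·64.40)/12000 = 5.367 mg/L.
Below outfall 2: Q → 13580 L/s, C = (12000·5.367 + 1580·122.0)/13580 = 18.94 mg/L.

18.9 mg/L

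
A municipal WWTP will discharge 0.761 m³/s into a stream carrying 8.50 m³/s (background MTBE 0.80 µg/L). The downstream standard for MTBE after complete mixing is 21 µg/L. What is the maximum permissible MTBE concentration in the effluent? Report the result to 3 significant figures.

247 µg/L

At the limit, (Qr·Cr + Qe·Cₑ)/(Qr + Qe) = 21:
Cₑ = (9.261·21 − 8.500·0.8000) / 0.7610 = 246.6 µg/L.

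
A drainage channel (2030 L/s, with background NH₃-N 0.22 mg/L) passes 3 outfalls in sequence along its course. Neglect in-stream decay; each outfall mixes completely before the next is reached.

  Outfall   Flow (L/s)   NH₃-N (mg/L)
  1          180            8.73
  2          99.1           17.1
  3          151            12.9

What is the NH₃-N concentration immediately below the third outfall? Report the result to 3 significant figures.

Below outfall 1: Q → 2210 L/s, C = (2030·0.2200 + 180.0·8.730)/2210 = 0.9131 mg/L.
Below outfall 2: Q → 2309 L/s, C = (2210·0.9131 + 99.10·17.10)/2309 = 1.608 mg/L.
Below outfall 3: Q → 2460 L/s, C = (2309·1.608 + 151.0·12.90)/2460 = 2.301 mg/L.

2.30 mg/L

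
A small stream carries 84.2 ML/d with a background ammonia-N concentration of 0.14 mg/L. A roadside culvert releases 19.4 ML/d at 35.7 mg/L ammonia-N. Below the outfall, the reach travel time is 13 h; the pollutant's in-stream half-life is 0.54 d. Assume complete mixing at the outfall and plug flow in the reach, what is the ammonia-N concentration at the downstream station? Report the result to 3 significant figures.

3.39 mg/L

Mixed concentration C = ΣQC/ΣQ = (84.20·0.1400 + 19.40·35.70) / 103.6 = 704.4/103.6 = 6.799 mg/L.
Half-life 0.54 d → k = ln 2 / 0.54 = 1.284 d⁻¹.
First-order decay: C = 6.799·exp(−k·t) = 6.799·0.4989 = 3.392 mg/L.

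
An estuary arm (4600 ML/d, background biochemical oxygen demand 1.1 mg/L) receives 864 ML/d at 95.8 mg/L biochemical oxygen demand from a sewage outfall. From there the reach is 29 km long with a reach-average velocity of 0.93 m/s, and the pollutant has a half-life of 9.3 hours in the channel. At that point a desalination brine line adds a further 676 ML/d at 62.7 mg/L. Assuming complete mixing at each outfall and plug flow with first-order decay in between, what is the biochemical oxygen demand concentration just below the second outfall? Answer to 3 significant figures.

14.4 mg/L

After mixing, C = (4600·1.100 + 864.0·95.80) / 5464 = 87830/5464 = 16.07 mg/L; combined flow 5464 ML/d.
Travel time t = 29·1000 / 0.93 = 31180 s = 8.662 h.
Half-life 9.3 h → k = ln 2 / 9.3 = 0.07453 h⁻¹ = 1.789 d⁻¹.
Applying C = C₀e^(−kt): 16.07 × 0.5244 = 8.429 mg/L.
At the second outfall, C = (5464·8.429 + 676.0·62.70) / (5464 + 676.0) = 14.40 mg/L.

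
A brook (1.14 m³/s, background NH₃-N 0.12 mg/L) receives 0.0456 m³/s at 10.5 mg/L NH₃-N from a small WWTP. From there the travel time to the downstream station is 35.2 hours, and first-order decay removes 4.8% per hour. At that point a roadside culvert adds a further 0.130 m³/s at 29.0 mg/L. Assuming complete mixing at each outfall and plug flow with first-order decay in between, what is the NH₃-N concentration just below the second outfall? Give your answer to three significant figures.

Flow-weighted average: C = (1.140·0.1200 + 0.04560·10.50) / 1.186 = 0.6156/1.186 = 0.5192 mg/L; combined flow 1.186 m³/s.
4.8%/h lost → k = −ln(1 − 0.048) = 0.04919 h⁻¹.
Decay over the reach: 0.5192·exp(−kt) = 0.5192·0.1770 = 0.09191 mg/L.
Second outfall: C = (1.186·0.09191 + 0.1300·29.00)/1.316 = 2.948 mg/L.

2.95 mg/L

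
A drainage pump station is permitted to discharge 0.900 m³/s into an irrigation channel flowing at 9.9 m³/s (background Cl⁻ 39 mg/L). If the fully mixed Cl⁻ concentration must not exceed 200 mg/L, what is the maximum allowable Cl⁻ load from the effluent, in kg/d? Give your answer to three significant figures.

153000 kg/d

Mass balance at the limit: 9.900·39.00 + 0.9000·Cₑ = 10.80·200 → Cₑ = 1971 mg/L.
Load = 0.9000 m³/s × 1971 g/m³ × 86 400 s/d = 153300 kg/d.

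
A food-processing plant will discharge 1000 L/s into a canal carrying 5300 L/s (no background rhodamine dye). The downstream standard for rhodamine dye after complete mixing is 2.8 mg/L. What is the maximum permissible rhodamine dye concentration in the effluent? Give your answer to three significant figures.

At the limit, (Qr·Cr + Qe·Cₑ)/(Qr + Qe) = 2.8:
Cₑ = (6300·2.8 − 5300·0) / 1000 = 17.64 mg/L.

17.6 mg/L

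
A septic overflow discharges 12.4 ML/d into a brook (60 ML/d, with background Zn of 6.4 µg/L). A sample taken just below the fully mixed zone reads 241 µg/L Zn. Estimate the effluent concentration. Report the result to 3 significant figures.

Mass balance: 60.00·6.400 + 12.40·Cₑ = 72.40·241.0
→ Cₑ = (72.40·241.0 − 60.00·6.400) / 12.40 = 1376 µg/L.

1380 µg/L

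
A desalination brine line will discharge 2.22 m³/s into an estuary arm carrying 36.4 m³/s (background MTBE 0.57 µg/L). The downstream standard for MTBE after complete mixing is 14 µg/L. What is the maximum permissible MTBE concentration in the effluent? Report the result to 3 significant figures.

At the limit, (Qr·Cr + Qe·Cₑ)/(Qr + Qe) = 14:
Cₑ = (38.62·14 − 36.40·0.5700) / 2.220 = 234.2 µg/L.

234 µg/L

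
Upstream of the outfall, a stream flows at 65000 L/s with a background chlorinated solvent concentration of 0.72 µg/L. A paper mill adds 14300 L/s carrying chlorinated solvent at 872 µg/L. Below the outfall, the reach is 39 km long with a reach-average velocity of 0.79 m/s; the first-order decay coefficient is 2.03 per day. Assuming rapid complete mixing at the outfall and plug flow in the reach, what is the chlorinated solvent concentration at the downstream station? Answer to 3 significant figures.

49.5 µg/L

After mixing, C = (65000·0.7200 + 14300·872.0) / 79300 = 12520000/79300 = 157.8 µg/L.
Travel time t = 39·1000 / 0.79 = 49370 s = 13.71 h.
After decay, C = 157.8 × e^(−kt) = 157.8 × 0.3135 = 49.48 µg/L.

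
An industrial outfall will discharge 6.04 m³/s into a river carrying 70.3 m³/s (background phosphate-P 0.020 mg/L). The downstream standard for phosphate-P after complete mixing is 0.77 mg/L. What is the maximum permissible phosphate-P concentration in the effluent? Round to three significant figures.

At the limit, (Qr·Cr + Qe·Cₑ)/(Qr + Qe) = 0.77:
Cₑ = (76.34·0.77 − 70.30·0.02000) / 6.040 = 9.499 mg/L.

9.50 mg/L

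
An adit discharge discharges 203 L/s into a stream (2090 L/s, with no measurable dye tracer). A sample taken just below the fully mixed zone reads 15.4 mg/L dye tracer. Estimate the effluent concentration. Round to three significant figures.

Mass balance: 2090·0 + 203.0·Cₑ = 2293·15.40
→ Cₑ = (2293·15.40 − 2090·0) / 203.0 = 174.0 mg/L.

174 mg/L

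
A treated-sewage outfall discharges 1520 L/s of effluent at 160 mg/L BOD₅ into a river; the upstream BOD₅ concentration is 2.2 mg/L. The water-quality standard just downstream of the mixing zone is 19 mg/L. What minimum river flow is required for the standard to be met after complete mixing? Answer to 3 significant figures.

12800 L/s

Set C_mix = 19: (Q·2.200 + 1520·160.0) / (Q + 1520) = 19
→ Q = 1520·(160.0 − 19)/(19 − 2.200) = 12760 L/s.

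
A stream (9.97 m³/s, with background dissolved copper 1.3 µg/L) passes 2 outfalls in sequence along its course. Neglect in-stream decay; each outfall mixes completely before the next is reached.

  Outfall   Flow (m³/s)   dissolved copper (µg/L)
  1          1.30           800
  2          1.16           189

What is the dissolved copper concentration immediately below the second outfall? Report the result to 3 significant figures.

102 µg/L

Outfall 1: combined Q = 11.27 m³/s; C = (9.970·1.300 + 1.300·800.0)/11.27 = 93.43 µg/L.
Outfall 2: combined Q = 12.43 m³/s; C = (11.27·93.43 + 1.160·189.0)/12.43 = 102.3 µg/L.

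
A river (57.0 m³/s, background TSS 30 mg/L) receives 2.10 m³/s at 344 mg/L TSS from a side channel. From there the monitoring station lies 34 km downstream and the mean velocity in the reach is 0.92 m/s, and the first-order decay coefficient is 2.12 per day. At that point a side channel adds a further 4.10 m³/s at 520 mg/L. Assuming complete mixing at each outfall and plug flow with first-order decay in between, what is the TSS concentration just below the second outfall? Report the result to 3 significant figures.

After mixing, C = (57.00·30.00 + 2.100·344.0) / 59.10 = 2432/59.10 = 41.16 mg/L; combined flow 59.10 m³/s.
Travel time t = 34·1000 / 0.92 = 36960 s = 10.27 h.
First-order decay: C = 41.16·exp(−k·t) = 41.16·0.4038 = 16.62 mg/L.
Second outfall: C = (59.10·16.62 + 4.100·520.0)/63.20 = 49.28 mg/L.

49.3 mg/L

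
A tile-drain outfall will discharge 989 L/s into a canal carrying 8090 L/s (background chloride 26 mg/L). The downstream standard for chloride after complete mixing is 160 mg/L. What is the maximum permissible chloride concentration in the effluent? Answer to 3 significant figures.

1260 mg/L

At the limit, (Qr·Cr + Qe·Cₑ)/(Qr + Qe) = 160:
Cₑ = (9079·160 − 8090·26.00) / 989.0 = 1256 mg/L.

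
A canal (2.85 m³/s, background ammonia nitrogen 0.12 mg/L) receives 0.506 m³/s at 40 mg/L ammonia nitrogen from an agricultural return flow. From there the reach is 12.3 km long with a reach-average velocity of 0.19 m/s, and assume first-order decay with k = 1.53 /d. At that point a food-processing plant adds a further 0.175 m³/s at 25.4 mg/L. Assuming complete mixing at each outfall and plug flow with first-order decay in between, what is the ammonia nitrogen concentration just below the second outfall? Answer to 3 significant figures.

3.11 mg/L

Conservation of mass: C = (2.850·0.1200 + 0.5060·40.00) / 3.356 = 20.58/3.356 = 6.133 mg/L; combined flow 3.356 m³/s.
Travel time t = 12.3·1000 / 0.19 = 64740 s = 17.98 h.
Decay over the reach: 6.133·exp(−kt) = 6.133·0.3178 = 1.949 mg/L.
Second outfall: C = (3.356·1.949 + 0.1750·25.40)/3.531 = 3.111 mg/L.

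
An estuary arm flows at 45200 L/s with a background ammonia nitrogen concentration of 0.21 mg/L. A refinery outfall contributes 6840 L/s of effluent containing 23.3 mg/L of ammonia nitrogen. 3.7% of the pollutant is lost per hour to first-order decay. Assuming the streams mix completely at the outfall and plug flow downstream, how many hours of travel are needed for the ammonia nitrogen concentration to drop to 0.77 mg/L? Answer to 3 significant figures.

38.2 h

Conservation of mass: C = (45200·0.2100 + 6840·23.30) / 52040 = 168900/52040 = 3.245 mg/L.
3.7%/h lost → k = −ln(1 − 0.037) = 0.03770 h⁻¹.
3.245·exp(−k·t) = 0.77 → t = ln(3.245/0.77)/k = 137400 s = 38.15 h.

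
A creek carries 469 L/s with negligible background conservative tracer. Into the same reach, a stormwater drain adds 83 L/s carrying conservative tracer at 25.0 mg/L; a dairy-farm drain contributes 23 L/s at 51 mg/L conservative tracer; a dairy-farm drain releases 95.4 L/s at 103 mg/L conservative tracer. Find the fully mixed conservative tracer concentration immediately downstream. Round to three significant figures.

Mixed concentration C = ΣQC/ΣQ = (469.0·0 + 83.00·25.00 + 23.00·51.00 + 95.40·103.0) / 670.4 = 13070/670.4 = 19.50 mg/L.

19.5 mg/L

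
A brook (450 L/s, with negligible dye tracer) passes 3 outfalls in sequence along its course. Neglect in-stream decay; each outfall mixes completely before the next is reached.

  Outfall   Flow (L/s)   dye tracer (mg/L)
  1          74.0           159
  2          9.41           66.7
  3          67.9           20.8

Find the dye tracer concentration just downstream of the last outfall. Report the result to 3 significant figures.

Outfall 1: combined Q = 524.0 L/s; C = (450.0·0 + 74.00·159.0)/524.0 = 22.45 mg/L.
Outfall 2: combined Q = 533.4 L/s; C = (524.0·22.45 + 9.410·66.70)/533.4 = 23.23 mg/L.
Outfall 3: combined Q = 601.3 L/s; C = (533.4·23.23 + 67.90·20.80)/601.3 = 22.96 mg/L.

23.0 mg/L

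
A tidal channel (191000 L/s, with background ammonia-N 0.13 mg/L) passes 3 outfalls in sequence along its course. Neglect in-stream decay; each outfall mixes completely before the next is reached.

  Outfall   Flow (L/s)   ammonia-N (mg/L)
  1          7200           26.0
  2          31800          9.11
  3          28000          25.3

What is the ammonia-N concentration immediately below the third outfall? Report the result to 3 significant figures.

4.69 mg/L

Outfall 1: combined Q = 198200 L/s; C = (191000·0.1300 + 7200·26.00)/198200 = 1.070 mg/L.
Outfall 2: combined Q = 230000 L/s; C = (198200·1.070 + 31800·9.110)/230000 = 2.181 mg/L.
Outfall 3: combined Q = 258000 L/s; C = (230000·2.181 + 28000·25.30)/258000 = 4.690 mg/L.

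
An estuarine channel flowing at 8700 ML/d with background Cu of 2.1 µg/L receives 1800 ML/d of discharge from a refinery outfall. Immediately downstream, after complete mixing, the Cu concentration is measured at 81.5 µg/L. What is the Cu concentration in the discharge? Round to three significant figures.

465 µg/L

Mass balance: 8700·2.100 + 1800·Cₑ = 10500·81.50
→ Cₑ = (10500·81.50 − 8700·2.100) / 1800 = 465.3 µg/L.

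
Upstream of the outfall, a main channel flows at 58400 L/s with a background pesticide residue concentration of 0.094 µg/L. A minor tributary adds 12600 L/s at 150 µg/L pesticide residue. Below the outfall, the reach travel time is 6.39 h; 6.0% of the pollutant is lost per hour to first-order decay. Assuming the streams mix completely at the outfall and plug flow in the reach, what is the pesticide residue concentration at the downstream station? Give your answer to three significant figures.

18.0 µg/L

After mixing, C = (58400·0.09400 + 12600·150.0) / 71000 = 1895000/71000 = 26.70 µg/L.
6.0%/h lost → k = −ln(1 − 0.06) = 0.06188 h⁻¹.
Decay over the reach: 26.70·exp(−kt) = 26.70·0.6734 = 17.98 µg/L.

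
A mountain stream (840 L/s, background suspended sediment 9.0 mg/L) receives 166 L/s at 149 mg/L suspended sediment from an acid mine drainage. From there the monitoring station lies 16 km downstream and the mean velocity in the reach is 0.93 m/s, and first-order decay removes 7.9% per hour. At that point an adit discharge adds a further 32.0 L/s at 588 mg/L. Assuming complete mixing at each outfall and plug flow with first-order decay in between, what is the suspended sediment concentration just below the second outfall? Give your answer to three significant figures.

Conservation of mass: C = (840.0·9.000 + 166.0·149.0) / 1006 = 32290/1006 = 32.10 mg/L; combined flow 1006 L/s.
Travel time t = 16·1000 / 0.93 = 17200 s = 4.779 h.
7.9%/h lost → k = −ln(1 − 0.079) = 0.08230 h⁻¹.
Applying C = C₀e^(−kt): 32.10 × 0.6748 = 21.66 mg/L.
At the second outfall, C = (1006·21.66 + 32.00·588.0) / (1006 + 32.00) = 39.12 mg/L.

39.1 mg/L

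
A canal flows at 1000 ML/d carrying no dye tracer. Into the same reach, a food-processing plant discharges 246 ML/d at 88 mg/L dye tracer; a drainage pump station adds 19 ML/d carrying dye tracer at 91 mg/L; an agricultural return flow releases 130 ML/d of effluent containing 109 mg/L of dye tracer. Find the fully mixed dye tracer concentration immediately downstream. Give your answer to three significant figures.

26.9 mg/L

Conservation of mass: C = (1000·0 + 246.0·88.00 + 19.00·91.00 + 130.0·109.0) / 1395 = 37550/1395 = 26.92 mg/L.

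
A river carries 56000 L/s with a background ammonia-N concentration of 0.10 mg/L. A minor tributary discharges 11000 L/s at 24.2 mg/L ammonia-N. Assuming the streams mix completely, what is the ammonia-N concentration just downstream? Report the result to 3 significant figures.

4.06 mg/L

Mass balance: C = (56000·0.1000 + 11000·24.20) / 67000 = 271800/67000 = 4.057 mg/L.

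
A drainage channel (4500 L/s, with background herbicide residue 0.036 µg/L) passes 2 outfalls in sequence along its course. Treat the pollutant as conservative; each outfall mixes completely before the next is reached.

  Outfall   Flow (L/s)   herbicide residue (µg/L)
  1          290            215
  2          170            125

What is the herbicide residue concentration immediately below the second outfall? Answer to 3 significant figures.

After outfall 1: Q = 4500 + 290.0 = 4790 L/s; C = (4500·0.03600 + 290.0·215.0)/4790 = 13.05 µg/L.
After outfall 2: Q = 4790 + 170.0 = 4960 L/s; C = (4790·13.05 + 170.0·125.0)/4960 = 16.89 µg/L.

16.9 µg/L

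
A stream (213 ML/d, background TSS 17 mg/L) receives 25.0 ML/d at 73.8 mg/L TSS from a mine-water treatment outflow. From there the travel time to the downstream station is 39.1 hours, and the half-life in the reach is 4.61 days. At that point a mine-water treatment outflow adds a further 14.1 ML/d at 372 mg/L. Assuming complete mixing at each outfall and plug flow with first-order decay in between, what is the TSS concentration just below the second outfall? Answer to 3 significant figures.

37.8 mg/L

Conservation of mass: C = (213.0·17.00 + 25.00·73.80) / 238.0 = 5466/238.0 = 22.97 mg/L; combined flow 238.0 ML/d.
Half-life 4.61 d → k = ln 2 / 4.61 = 0.1504 d⁻¹.
First-order decay: C = 22.97·exp(−k·t) = 22.97·0.7827 = 17.98 mg/L.
Second outfall: C = (238.0·17.98 + 14.10·372.0)/252.1 = 37.78 mg/L.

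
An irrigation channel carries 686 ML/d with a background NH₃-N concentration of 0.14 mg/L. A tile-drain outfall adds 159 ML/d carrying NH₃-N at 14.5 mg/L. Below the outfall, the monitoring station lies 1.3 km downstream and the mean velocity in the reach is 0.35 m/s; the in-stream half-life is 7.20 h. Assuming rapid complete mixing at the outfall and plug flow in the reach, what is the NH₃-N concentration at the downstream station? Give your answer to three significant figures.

2.57 mg/L

Flow-weighted average: C = (686.0·0.1400 + 159.0·14.50) / 845.0 = 2402/845.0 = 2.842 mg/L.
Travel time t = 1.3·1000 / 0.35 = 3714 s = 1.032 h.
Half-life 7.20 h → k = ln 2 / 7.20 = 0.09627 h⁻¹ = 2.310 d⁻¹.
Decay over the reach: 2.842·exp(−kt) = 2.842·0.9054 = 2.573 mg/L.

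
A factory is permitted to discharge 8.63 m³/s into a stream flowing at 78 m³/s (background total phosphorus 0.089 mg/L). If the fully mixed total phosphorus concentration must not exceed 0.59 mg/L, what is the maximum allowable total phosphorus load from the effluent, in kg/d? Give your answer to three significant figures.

3820 kg/d

Mass balance at the limit: 78.00·0.08900 + 8.630·Cₑ = 86.63·0.59 → Cₑ = 5.118 mg/L.
Load = 8.630 m³/s × 5.118 g/m³ × 86 400 s/d = 3816 kg/d.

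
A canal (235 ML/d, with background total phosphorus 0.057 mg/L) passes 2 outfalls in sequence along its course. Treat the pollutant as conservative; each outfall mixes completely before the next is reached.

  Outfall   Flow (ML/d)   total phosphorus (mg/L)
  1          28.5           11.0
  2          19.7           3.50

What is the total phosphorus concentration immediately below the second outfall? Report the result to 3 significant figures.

Below outfall 1: Q → 263.5 ML/d, C = (235.0·0.05700 + 28.50·11.00)/263.5 = 1.241 mg/L.
Below outfall 2: Q → 283.2 ML/d, C = (263.5·1.241 + 19.70·3.500)/283.2 = 1.398 mg/L.

1.40 mg/L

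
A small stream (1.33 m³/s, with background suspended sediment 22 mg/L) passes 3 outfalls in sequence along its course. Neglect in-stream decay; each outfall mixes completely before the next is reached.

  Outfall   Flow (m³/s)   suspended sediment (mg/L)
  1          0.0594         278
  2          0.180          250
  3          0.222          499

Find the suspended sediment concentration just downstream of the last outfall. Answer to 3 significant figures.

Below outfall 1: Q → 1.389 m³/s, C = (1.330·22.00 + 0.05940·278.0)/1.389 = 32.94 mg/L.
Below outfall 2: Q → 1.569 m³/s, C = (1.389·32.94 + 0.1800·250.0)/1.569 = 57.84 mg/L.
Below outfall 3: Q → 1.791 m³/s, C = (1.569·57.84 + 0.2220·499.0)/1.791 = 112.5 mg/L.

113 mg/L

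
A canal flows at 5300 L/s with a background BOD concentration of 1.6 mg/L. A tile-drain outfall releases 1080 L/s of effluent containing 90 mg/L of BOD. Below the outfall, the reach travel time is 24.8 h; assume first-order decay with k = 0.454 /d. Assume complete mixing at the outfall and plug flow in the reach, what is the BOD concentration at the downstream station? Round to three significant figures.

10.4 mg/L

After mixing, C = (5300·1.600 + 1080·90.00) / 6380 = 105700/6380 = 16.56 mg/L.
After decay, C = 16.56 × e^(−kt) = 16.56 × 0.6255 = 10.36 mg/L.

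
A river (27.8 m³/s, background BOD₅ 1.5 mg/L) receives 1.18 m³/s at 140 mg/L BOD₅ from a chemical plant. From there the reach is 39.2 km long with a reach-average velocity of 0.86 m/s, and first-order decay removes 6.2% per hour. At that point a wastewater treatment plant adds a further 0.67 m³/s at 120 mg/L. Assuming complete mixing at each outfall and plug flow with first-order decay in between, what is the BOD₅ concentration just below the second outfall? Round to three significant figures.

After mixing, C = (27.80·1.500 + 1.180·140.0) / 28.98 = 206.9/28.98 = 7.139 mg/L; combined flow 28.98 m³/s.
Travel time t = 39.2·1000 / 0.86 = 45580 s = 12.66 h.
6.2%/h lost → k = −ln(1 − 0.062) = 0.06401 h⁻¹.
Decay over the reach: 7.139·exp(−kt) = 7.139·0.4447 = 3.175 mg/L.
Second outfall: C = (28.98·3.175 + 0.6700·120.0)/29.65 = 5.815 mg/L.

5.81 mg/L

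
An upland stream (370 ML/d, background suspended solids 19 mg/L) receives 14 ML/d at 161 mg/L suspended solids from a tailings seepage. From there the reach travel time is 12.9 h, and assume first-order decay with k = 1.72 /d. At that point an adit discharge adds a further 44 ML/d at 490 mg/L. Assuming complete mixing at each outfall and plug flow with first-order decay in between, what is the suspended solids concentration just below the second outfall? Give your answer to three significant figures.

Flow-weighted average: C = (370.0·19.00 + 14.00·161.0) / 384.0 = 9284/384.0 = 24.18 mg/L; combined flow 384.0 ML/d.
Decay over the reach: 24.18·exp(−kt) = 24.18·0.3967 = 9.592 mg/L.
Second outfall: C = (384.0·9.592 + 44.00·490.0)/428.0 = 58.98 mg/L.

59.0 mg/L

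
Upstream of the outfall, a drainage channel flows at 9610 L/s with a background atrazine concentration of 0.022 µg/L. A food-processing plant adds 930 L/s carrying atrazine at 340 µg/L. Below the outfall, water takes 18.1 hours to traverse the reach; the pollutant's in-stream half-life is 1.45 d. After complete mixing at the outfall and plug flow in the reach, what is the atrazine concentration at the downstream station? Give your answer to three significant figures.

20.9 µg/L

Mixed concentration C = ΣQC/ΣQ = (9610·0.02200 + 930.0·340.0) / 10540 = 316400/10540 = 30.02 µg/L.
Half-life 1.45 d → k = ln 2 / 1.45 = 0.4780 d⁻¹.
Decay over the reach: 30.02·exp(−kt) = 30.02·0.6973 = 20.93 µg/L.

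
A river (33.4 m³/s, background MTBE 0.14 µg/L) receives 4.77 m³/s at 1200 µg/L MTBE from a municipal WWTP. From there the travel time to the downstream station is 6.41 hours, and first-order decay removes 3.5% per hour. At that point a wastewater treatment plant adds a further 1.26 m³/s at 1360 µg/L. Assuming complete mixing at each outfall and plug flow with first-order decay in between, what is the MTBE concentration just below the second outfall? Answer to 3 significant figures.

159 µg/L

Mixed concentration C = ΣQC/ΣQ = (33.40·0.1400 + 4.770·1200) / 38.17 = 5729/38.17 = 150.1 µg/L; combined flow 38.17 m³/s.
3.5%/h lost → k = −ln(1 − 0.035) = 0.03563 h⁻¹.
Decay over the reach: 150.1·exp(−kt) = 150.1·0.7958 = 119.4 µg/L.
Second outfall: C = (38.17·119.4 + 1.260·1360)/39.43 = 159.1 µg/L.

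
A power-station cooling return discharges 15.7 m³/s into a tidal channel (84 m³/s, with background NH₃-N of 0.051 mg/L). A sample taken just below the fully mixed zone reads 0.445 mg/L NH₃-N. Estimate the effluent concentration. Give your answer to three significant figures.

2.55 mg/L

Mass balance: 84.00·0.05100 + 15.70·Cₑ = 99.70·0.4450
→ Cₑ = (99.70·0.4450 − 84.00·0.05100) / 15.70 = 2.553 mg/L.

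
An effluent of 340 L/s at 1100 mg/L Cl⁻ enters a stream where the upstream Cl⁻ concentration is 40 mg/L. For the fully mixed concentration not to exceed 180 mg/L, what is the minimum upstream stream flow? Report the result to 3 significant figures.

2230 L/s

Set C_mix = 180: (Q·40.00 + 340.0·1100) / (Q + 340.0) = 180
→ Q = 340.0·(1100 − 180)/(180 − 40.00) = 2234 L/s.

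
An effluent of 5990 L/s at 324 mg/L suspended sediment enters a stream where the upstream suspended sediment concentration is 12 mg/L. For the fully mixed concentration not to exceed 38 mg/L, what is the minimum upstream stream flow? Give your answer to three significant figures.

65900 L/s

Set C_mix = 38: (Q·12.00 + 5990·324.0) / (Q + 5990) = 38
→ Q = 5990·(324.0 − 38)/(38 − 12.00) = 65890 L/s.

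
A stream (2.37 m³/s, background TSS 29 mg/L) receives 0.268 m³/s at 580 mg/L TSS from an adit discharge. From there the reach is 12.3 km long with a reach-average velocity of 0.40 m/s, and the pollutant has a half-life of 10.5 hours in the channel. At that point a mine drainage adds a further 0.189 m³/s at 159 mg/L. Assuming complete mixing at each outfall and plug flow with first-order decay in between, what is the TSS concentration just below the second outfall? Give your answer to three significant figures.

After mixing, C = (2.370·29.00 + 0.2680·580.0) / 2.638 = 224.2/2.638 = 84.98 mg/L; combined flow 2.638 m³/s.
Travel time t = 12.3·1000 / 0.40 = 30750 s = 8.542 h.
Half-life 10.5 h → k = ln 2 / 10.5 = 0.06601 h⁻¹ = 1.584 d⁻¹.
After decay, C = 84.98 × e^(−kt) = 84.98 × 0.5690 = 48.35 mg/L.
Second outfall: C = (2.638·48.35 + 0.1890·159.0)/2.827 = 55.75 mg/L.

55.7 mg/L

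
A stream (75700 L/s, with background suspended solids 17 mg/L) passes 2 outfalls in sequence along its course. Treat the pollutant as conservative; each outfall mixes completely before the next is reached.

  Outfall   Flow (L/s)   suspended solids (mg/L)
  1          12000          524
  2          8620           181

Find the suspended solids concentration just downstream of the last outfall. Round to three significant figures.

Outfall 1: combined Q = 87700 L/s; C = (75700·17.00 + 12000·524.0)/87700 = 86.37 mg/L.
Outfall 2: combined Q = 96320 L/s; C = (87700·86.37 + 8620·181.0)/96320 = 94.84 mg/L.

94.8 mg/L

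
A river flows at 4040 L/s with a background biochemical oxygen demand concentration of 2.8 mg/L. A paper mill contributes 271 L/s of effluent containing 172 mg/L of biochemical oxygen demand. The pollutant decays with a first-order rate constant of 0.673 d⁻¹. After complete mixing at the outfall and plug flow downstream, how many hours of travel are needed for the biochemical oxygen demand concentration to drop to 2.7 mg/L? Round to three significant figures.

57.2 h

Flow-weighted average: C = (4040·2.800 + 271.0·172.0) / 4311 = 57920/4311 = 13.44 mg/L.
13.44·exp(−k·t) = 2.7 → t = ln(13.44/2.7)/k = 206000 s = 57.23 h.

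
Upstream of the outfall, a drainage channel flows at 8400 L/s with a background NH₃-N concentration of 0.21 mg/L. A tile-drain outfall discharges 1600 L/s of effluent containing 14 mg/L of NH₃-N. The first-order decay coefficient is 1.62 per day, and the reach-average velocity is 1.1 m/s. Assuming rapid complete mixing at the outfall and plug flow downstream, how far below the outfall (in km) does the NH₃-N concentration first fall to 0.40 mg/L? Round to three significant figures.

106 km

Conservation of mass: C = (8400·0.2100 + 1600·14.00) / 10000 = 24160/10000 = 2.416 mg/L.
Set 2.416·exp(−k·t) = 0.40 → t = ln(2.416/0.40)/k = 95920 s = 26.65 h.
Distance = v·t = 1.1·95920 = 105500 m = 105.5 km.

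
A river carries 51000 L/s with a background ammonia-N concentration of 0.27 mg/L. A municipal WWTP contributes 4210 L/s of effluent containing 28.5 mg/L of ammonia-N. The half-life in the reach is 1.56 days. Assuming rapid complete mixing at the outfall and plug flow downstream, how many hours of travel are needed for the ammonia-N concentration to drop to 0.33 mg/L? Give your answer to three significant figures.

108 h

Flow-weighted average: C = (51000·0.2700 + 4210·28.50) / 55210 = 133800/55210 = 2.423 mg/L.
Half-life 1.56 d → k = ln 2 / 1.56 = 0.4443 d⁻¹.
2.423·exp(−k·t) = 0.33 → t = ln(2.423/0.33)/k = 387600 s = 107.7 h.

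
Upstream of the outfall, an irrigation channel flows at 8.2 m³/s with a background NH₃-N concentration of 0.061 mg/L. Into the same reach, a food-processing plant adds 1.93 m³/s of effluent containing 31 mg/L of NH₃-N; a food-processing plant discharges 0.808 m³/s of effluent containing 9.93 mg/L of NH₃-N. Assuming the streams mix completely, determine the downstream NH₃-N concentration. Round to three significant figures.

6.25 mg/L

After mixing, C = (8.200·0.06100 + 1.930·31.00 + 0.8080·9.930) / 10.94 = 68.35/10.94 = 6.249 mg/L.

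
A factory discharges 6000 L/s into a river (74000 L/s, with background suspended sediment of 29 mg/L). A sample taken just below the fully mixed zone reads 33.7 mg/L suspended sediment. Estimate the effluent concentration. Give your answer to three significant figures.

91.7 mg/L

Mass balance: 74000·29.00 + 6000·Cₑ = 80000·33.70
→ Cₑ = (80000·33.70 − 74000·29.00) / 6000 = 91.67 mg/L.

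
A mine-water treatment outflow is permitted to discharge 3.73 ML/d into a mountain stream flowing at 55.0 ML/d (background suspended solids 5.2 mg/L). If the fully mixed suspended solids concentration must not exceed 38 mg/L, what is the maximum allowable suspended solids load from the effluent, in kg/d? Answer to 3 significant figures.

Mass balance at the limit: 55.00·5.200 + 3.730·Cₑ = 58.73·38 → Cₑ = 521.6 mg/L.
3.730 ML/d = 0.04317 m³/s. Load = 0.04317 m³/s × 521.6 g/m³ × 86 400 s/d = 1946 kg/d.

1950 kg/d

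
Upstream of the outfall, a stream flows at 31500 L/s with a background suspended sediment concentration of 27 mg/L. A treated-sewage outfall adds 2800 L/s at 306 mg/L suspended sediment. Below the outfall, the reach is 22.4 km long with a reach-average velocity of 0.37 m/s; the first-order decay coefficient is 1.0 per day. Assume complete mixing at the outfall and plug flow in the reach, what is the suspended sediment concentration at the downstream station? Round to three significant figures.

24.7 mg/L

Conservation of mass: C = (31500·27.00 + 2800·306.0) / 34300 = 1707000/34300 = 49.78 mg/L.
Travel time t = 22.4·1000 / 0.37 = 60540 s = 16.82 h.
First-order decay: C = 49.78·exp(−k·t) = 49.78·0.4962 = 24.70 mg/L.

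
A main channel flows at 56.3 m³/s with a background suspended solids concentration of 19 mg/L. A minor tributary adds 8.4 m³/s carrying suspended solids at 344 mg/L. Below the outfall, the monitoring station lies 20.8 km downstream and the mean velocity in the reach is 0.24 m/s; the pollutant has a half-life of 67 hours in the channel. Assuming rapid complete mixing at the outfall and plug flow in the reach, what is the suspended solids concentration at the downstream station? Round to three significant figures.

Conservation of mass: C = (56.30·19.00 + 8.400·344.0) / 64.70 = 3959/64.70 = 61.19 mg/L.
Travel time t = 20.8·1000 / 0.24 = 86670 s = 24.07 h.
Half-life 67 h → k = ln 2 / 67 = 0.01035 h⁻¹ = 0.2483 d⁻¹.
First-order decay: C = 61.19·exp(−k·t) = 61.19·0.7795 = 47.70 mg/L.

47.7 mg/L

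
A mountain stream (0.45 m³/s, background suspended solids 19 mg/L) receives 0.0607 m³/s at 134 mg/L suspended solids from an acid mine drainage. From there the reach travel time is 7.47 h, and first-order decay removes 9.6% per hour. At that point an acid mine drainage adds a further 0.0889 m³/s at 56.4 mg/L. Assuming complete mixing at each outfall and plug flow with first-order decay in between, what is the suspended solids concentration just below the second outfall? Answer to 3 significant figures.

Mass balance: C = (0.4500·19.00 + 0.06070·134.0) / 0.5107 = 16.68/0.5107 = 32.67 mg/L; combined flow 0.5107 m³/s.
9.6%/h lost → k = −ln(1 − 0.096) = 0.1009 h⁻¹.
Applying C = C₀e^(−kt): 32.67 × 0.4705 = 15.37 mg/L.
At the second outfall, C = (0.5107·15.37 + 0.08890·56.40) / (0.5107 + 0.08890) = 21.45 mg/L.

21.5 mg/L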